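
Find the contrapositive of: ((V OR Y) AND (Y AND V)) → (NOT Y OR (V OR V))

Contrapositive: NOT (NOT Y OR (V OR V)) → NOT ((V OR Y) AND (Y AND V))
Note: A statement and its contrapositive are logically equivalent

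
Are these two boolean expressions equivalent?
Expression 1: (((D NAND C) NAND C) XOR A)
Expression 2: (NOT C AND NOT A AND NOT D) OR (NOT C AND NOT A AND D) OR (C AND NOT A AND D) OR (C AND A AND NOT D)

Yes, they are equivalent — the two output columns agree on all 8 assignments:
C | A | D | Expression 1 | Expression 2
---------------------------------------
0 | 0 | 0 | 1 | 1
0 | 0 | 1 | 1 | 1
0 | 1 | 0 | 0 | 0
0 | 1 | 1 | 0 | 0
1 | 0 | 0 | 0 | 0
1 | 0 | 1 | 1 | 1
1 | 1 | 0 | 1 | 1
1 | 1 | 1 | 0 | 0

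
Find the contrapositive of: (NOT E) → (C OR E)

Contrapositive: NOT (C OR E) → E
Note: A statement and its contrapositive are logically equivalent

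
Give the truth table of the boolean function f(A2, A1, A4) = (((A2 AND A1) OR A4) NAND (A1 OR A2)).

A2 | A1 | A4 | Output
---------------------
0 | 0 | 0 | 1
0 | 0 | 1 | 1
0 | 1 | 0 | 1
0 | 1 | 1 | 0
1 | 0 | 0 | 1
1 | 0 | 1 | 0
1 | 1 | 0 | 0
1 | 1 | 1 | 0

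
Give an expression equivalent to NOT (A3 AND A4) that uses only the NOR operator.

(((A3 NOR A3) NOR (A4 NOR A4)) NOR ((A3 NOR A3) NOR (A4 NOR A4)))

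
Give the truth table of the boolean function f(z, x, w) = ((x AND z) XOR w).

z | x | w | Output
------------------
0 | 0 | 0 | 0
0 | 0 | 1 | 1
0 | 1 | 0 | 0
0 | 1 | 1 | 1
1 | 0 | 0 | 0
1 | 0 | 1 | 1
1 | 1 | 0 | 1
1 | 1 | 1 | 0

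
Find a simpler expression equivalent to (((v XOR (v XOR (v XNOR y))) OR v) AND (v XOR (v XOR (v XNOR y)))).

By absorption (E AND (E OR v) = E) then XOR self-cancellation ((E XOR v) XOR v = E):
= (v XNOR y)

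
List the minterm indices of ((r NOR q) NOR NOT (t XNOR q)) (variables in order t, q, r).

Σm(1, 6, 7) = (NOT t AND NOT q AND r) OR (t AND q AND NOT r) OR (t AND q AND r)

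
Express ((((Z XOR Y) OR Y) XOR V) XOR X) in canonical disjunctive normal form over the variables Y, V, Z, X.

(NOT Y AND NOT V AND NOT Z AND X) OR (NOT Y AND NOT V AND Z AND NOT X) OR (NOT Y AND V AND NOT Z AND NOT X) OR (NOT Y AND V AND Z AND X) OR (Y AND NOT V AND NOT Z AND NOT X) OR (Y AND NOT V AND Z AND NOT X) OR (Y AND V AND NOT Z AND X) OR (Y AND V AND Z AND X)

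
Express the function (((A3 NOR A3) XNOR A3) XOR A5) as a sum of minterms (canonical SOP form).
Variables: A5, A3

Σm(2, 3) = (A5 AND NOT A3) OR (A5 AND A3)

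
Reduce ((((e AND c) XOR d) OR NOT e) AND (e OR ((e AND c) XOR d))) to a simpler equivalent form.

By distribution ((E OR v) AND (E OR NOT v) = E):
= ((e AND c) XOR d)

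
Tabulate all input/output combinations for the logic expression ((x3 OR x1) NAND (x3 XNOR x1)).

x1 | x3 | Output
----------------
0 | 0 | 1
0 | 1 | 1
1 | 0 | 1
1 | 1 | 0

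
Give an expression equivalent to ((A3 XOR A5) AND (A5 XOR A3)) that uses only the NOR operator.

((((((A3 NOR A5) NOR (A3 NOR A5)) NOR ((A3 NOR A5) NOR (A3 NOR A5))) NOR ((((A3 NOR A3) NOR (A5 NOR A5)) NOR ((A3 NOR A3) NOR (A5 NOR A5))) NOR (((A3 NOR A3) NOR (A5 NOR A5)) NOR ((A3 NOR A3) NOR (A5 NOR A5))))) NOR ((((A3 NOR A5) NOR (A3 NOR A5)) NOR ((A3 NOR A5) NOR (A3 NOR A5))) NOR ((((A3 NOR A3) NOR (A5 NOR A5)) NOR ((A3 NOR A3) NOR (A5 NOR A5))) NOR (((A3 NOR A3) NOR (A5 NOR A5)) NOR ((A3 NOR A3) NOR (A5 NOR A5)))))) NOR (((((A5 NOR A3) NOR (A5 NOR A3)) NOR ((A5 NOR A3) NOR (A5 NOR A3))) NOR ((((A5 NOR A5) NOR (A3 NOR A3)) NOR ((A5 NOR A5) NOR (A3 NOR A3))) NOR (((A5 NOR A5) NOR (A3 NOR A3)) NOR ((A5 NOR A5) NOR (A3 NOR A3))))) NOR ((((A5 NOR A3) NOR (A5 NOR A3)) NOR ((A5 NOR A3) NOR (A5 NOR A3))) NOR ((((A5 NOR A5) NOR (A3 NOR A3)) NOR ((A5 NOR A5) NOR (A3 NOR A3))) NOR (((A5 NOR A5) NOR (A3 NOR A3)) NOR ((A5 NOR A5) NOR (A3 NOR A3)))))))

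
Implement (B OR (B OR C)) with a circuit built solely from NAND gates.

((B NAND B) NAND (((B NAND B) NAND (C NAND C)) NAND ((B NAND B) NAND (C NAND C))))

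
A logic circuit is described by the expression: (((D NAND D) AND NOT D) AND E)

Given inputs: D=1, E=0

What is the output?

Substituting: (((1 NAND 1) AND NOT 1) AND 0)
= 0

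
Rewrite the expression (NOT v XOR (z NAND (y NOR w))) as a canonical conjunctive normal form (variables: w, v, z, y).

(w OR v OR z OR y) AND (w OR v OR z OR NOT y) AND (w OR v OR NOT z OR NOT y) AND (w OR NOT v OR NOT z OR y) AND (NOT w OR v OR z OR y) AND (NOT w OR v OR z OR NOT y) AND (NOT w OR v OR NOT z OR y) AND (NOT w OR v OR NOT z OR NOT y)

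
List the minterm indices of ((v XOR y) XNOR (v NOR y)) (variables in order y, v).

Σm(3) = (y AND v)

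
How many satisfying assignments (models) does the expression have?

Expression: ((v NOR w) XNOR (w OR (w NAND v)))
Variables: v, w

Satisfying assignments: (0,0)
Count: 1 out of 4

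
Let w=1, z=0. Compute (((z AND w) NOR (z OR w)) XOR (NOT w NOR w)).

Substituting: (((0 AND 1) NOR (0 OR 1)) XOR (NOT 1 NOR 1))
= 0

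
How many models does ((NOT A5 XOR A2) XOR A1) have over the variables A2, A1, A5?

Satisfying assignments: (0,0,0), (0,1,1), (1,0,1), (1,1,0)
Count: 4 out of 8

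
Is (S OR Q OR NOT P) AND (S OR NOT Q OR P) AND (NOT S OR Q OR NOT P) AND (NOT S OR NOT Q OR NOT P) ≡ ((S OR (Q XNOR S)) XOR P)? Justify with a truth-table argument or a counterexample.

Yes, they are equivalent — the two output columns agree on all 8 assignments:
S | Q | P | Expression 1 | Expression 2
---------------------------------------
0 | 0 | 0 | 1 | 1
0 | 0 | 1 | 0 | 0
0 | 1 | 0 | 0 | 0
0 | 1 | 1 | 1 | 1
1 | 0 | 0 | 1 | 1
1 | 0 | 1 | 0 | 0
1 | 1 | 0 | 1 | 1
1 | 1 | 1 | 0 | 0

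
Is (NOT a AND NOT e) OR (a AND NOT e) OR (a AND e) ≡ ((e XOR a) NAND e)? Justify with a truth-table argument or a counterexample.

Yes, they are equivalent — the two output columns agree on all 4 assignments:
a | e | Expression 1 | Expression 2
-----------------------------------
0 | 0 | 1 | 1
0 | 1 | 0 | 0
1 | 0 | 1 | 1
1 | 1 | 1 | 1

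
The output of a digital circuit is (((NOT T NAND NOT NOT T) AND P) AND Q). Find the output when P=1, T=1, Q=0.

Substituting: (((NOT 1 NAND NOT NOT 1) AND 1) AND 0)
= 0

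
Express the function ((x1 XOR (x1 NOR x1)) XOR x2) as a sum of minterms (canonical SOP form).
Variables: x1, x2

Σm(0, 2) = (NOT x1 AND NOT x2) OR (x1 AND NOT x2)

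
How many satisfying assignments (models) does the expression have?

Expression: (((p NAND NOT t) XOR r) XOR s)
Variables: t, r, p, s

Satisfying assignments: (0,0,0,0), (0,0,1,1), (0,1,0,1), (0,1,1,0), (1,0,0,0), (1,0,1,0), (1,1,0,1), (1,1,1,1)
Count: 8 out of 16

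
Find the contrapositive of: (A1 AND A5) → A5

Contrapositive: NOT A5 → NOT (A1 AND A5)
Note: A statement and its contrapositive are logically equivalent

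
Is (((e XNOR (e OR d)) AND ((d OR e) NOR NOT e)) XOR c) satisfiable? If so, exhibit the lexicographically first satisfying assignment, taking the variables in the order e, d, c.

e=0, d=0, c=1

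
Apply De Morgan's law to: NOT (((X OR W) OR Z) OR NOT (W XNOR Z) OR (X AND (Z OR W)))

NOT ((X OR W) OR Z) AND (W XNOR Z) AND NOT (X AND (Z OR W))
De Morgan's: NOT(OR of terms) = AND of negations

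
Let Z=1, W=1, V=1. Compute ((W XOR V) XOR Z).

Substituting: ((1 XOR 1) XOR 1)
= 1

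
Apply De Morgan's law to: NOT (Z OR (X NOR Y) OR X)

NOT Z AND NOT (X NOR Y) AND NOT X
De Morgan's: NOT(OR of terms) = AND of negations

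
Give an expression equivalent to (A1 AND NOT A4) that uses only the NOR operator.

((A1 NOR A1) NOR ((A4 NOR A4) NOR (A4 NOR A4)))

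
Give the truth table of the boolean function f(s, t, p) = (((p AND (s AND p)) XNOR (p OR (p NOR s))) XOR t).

s | t | p | Output
------------------
0 | 0 | 0 | 0
0 | 0 | 1 | 0
0 | 1 | 0 | 1
0 | 1 | 1 | 1
1 | 0 | 0 | 1
1 | 0 | 1 | 1
1 | 1 | 0 | 0
1 | 1 | 1 | 0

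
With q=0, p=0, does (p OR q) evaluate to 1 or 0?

Substituting: (0 OR 0)
= 0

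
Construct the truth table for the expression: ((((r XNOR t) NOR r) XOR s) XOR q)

s | q | t | r | Output
----------------------
0 | 0 | 0 | 0 | 0
0 | 0 | 0 | 1 | 0
0 | 0 | 1 | 0 | 1
0 | 0 | 1 | 1 | 0
0 | 1 | 0 | 0 | 1
0 | 1 | 0 | 1 | 1
0 | 1 | 1 | 0 | 0
0 | 1 | 1 | 1 | 1
1 | 0 | 0 | 0 | 1
1 | 0 | 0 | 1 | 1
1 | 0 | 1 | 0 | 0
1 | 0 | 1 | 1 | 1
1 | 1 | 0 | 0 | 0
1 | 1 | 0 | 1 | 0
1 | 1 | 1 | 0 | 1
1 | 1 | 1 | 1 | 0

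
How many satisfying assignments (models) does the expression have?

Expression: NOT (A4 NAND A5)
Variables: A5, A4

Satisfying assignments: (1,1)
Count: 1 out of 4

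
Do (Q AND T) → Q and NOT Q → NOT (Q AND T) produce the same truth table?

Yes, Contrapositive is always equivalent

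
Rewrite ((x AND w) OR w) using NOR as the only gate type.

((((x NOR x) NOR (w NOR w)) NOR w) NOR (((x NOR x) NOR (w NOR w)) NOR w))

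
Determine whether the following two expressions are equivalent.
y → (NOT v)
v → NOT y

Yes, Contrapositive is always equivalent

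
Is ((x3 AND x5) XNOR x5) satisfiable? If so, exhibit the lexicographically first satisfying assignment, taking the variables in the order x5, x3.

x5=0, x3=0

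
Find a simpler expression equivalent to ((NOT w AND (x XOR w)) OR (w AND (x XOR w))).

By distribution ((E AND v) OR (E AND NOT v) = E):
= (x XOR w)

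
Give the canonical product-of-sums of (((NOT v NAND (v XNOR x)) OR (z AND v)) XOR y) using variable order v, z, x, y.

ΠM(0, 3, 4, 7, 9, 11, 13, 15) = (v OR z OR x OR y) AND (v OR z OR NOT x OR NOT y) AND (v OR NOT z OR x OR y) AND (v OR NOT z OR NOT x OR NOT y) AND (NOT v OR z OR x OR NOT y) AND (NOT v OR z OR NOT x OR NOT y) AND (NOT v OR NOT z OR x OR NOT y) AND (NOT v OR NOT z OR NOT x OR NOT y)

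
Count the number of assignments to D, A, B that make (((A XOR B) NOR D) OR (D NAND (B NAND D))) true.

Satisfying assignments: (0,0,0), (0,0,1), (0,1,0), (0,1,1), (1,0,1), (1,1,1)
Count: 6 out of 8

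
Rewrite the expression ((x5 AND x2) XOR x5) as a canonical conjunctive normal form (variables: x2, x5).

(x2 OR x5) AND (NOT x2 OR x5) AND (NOT x2 OR NOT x5)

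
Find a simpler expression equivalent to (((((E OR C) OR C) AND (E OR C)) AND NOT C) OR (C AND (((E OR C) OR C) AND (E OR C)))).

By distribution ((E AND v) OR (E AND NOT v) = E) then absorption (E AND (E OR v) = E):
= (E OR C)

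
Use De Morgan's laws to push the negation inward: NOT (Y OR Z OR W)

NOT Y AND NOT Z AND NOT W
De Morgan's: NOT(OR of terms) = AND of negations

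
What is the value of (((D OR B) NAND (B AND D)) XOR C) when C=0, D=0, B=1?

Substituting: (((0 OR 1) NAND (1 AND 0)) XOR 0)
= 1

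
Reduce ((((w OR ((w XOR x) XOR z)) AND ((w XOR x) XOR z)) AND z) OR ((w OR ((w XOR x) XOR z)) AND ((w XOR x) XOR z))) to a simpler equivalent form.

By absorption (E OR (E AND v) = E) then absorption (E AND (E OR v) = E):
= ((w XOR x) XOR z)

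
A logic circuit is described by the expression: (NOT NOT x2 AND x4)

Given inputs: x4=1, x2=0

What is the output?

Substituting: (NOT NOT 0 AND 1)
= 0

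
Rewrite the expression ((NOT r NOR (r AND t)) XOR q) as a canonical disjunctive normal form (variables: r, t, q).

(NOT r AND NOT t AND q) OR (NOT r AND t AND q) OR (r AND NOT t AND NOT q) OR (r AND t AND q)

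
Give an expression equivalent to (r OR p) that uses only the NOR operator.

((r NOR p) NOR (r NOR p))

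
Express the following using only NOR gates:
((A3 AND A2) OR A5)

((((A3 NOR A3) NOR (A2 NOR A2)) NOR A5) NOR (((A3 NOR A3) NOR (A2 NOR A2)) NOR A5))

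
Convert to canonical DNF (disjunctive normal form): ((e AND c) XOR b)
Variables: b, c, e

(NOT b AND c AND e) OR (b AND NOT c AND NOT e) OR (b AND NOT c AND e) OR (b AND c AND NOT e)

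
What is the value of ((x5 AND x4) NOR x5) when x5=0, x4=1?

Substituting: ((0 AND 1) NOR 0)
= 1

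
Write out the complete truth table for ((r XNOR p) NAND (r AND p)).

r | p | Output
--------------
0 | 0 | 1
0 | 1 | 1
1 | 0 | 1
1 | 1 | 0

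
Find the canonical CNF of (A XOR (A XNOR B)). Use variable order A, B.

(A OR NOT B) AND (NOT A OR NOT B)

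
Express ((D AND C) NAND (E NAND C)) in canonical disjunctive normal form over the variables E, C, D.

(NOT E AND NOT C AND NOT D) OR (NOT E AND NOT C AND D) OR (NOT E AND C AND NOT D) OR (E AND NOT C AND NOT D) OR (E AND NOT C AND D) OR (E AND C AND NOT D) OR (E AND C AND D)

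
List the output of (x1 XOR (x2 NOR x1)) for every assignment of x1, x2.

x1 | x2 | Output
----------------
0 | 0 | 1
0 | 1 | 0
1 | 0 | 1
1 | 1 | 1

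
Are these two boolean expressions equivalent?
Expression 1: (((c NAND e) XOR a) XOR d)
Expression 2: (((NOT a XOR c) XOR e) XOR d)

No. Counterexample: with c=0, e=1, a=0, d=0, Expression 1 = 1 but Expression 2 = 0.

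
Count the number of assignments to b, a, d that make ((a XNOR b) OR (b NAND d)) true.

Satisfying assignments: (0,0,0), (0,0,1), (0,1,0), (0,1,1), (1,0,0), (1,1,0), (1,1,1)
Count: 7 out of 8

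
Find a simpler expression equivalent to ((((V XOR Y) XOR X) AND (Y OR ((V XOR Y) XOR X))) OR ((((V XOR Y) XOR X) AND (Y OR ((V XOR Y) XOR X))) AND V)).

By absorption (E OR (E AND v) = E) then absorption (E AND (E OR v) = E):
= ((V XOR Y) XOR X)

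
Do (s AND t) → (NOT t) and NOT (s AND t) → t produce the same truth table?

No, Inverse is not equivalent to original (counterexample: r=0, t=0, s=0)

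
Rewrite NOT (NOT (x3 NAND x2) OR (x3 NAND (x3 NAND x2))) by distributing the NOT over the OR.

(x3 NAND x2) AND NOT (x3 NAND (x3 NAND x2))
De Morgan's: NOT(OR of terms) = AND of negations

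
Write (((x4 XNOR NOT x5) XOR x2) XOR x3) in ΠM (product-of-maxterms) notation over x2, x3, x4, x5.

ΠM(0, 3, 5, 6, 9, 10, 12, 15) = (x2 OR x3 OR x4 OR x5) AND (x2 OR x3 OR NOT x4 OR NOT x5) AND (x2 OR NOT x3 OR x4 OR NOT x5) AND (x2 OR NOT x3 OR NOT x4 OR x5) AND (NOT x2 OR x3 OR x4 OR NOT x5) AND (NOT x2 OR x3 OR NOT x4 OR x5) AND (NOT x2 OR NOT x3 OR x4 OR x5) AND (NOT x2 OR NOT x3 OR NOT x4 OR NOT x5)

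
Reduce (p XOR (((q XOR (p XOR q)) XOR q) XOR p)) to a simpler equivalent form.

By XOR self-cancellation ((E XOR v) XOR v = E) then XOR self-cancellation ((E XOR v) XOR v = E):
= (p XOR q)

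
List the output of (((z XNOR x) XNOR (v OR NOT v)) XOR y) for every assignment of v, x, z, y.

v | x | z | y | Output
----------------------
0 | 0 | 0 | 0 | 1
0 | 0 | 0 | 1 | 0
0 | 0 | 1 | 0 | 0
0 | 0 | 1 | 1 | 1
0 | 1 | 0 | 0 | 0
0 | 1 | 0 | 1 | 1
0 | 1 | 1 | 0 | 1
0 | 1 | 1 | 1 | 0
1 | 0 | 0 | 0 | 1
1 | 0 | 0 | 1 | 0
1 | 0 | 1 | 0 | 0
1 | 0 | 1 | 1 | 1
1 | 1 | 0 | 0 | 0
1 | 1 | 0 | 1 | 1
1 | 1 | 1 | 0 | 1
1 | 1 | 1 | 1 | 0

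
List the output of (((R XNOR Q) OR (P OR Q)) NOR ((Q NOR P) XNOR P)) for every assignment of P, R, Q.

P | R | Q | Output
------------------
0 | 0 | 0 | 0
0 | 0 | 1 | 0
0 | 1 | 0 | 1
0 | 1 | 1 | 0
1 | 0 | 0 | 0
1 | 0 | 1 | 0
1 | 1 | 0 | 0
1 | 1 | 1 | 0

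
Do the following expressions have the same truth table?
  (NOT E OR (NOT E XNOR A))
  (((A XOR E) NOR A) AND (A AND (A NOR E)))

No. Counterexample: with A=0, E=0, Expression 1 = 1 but Expression 2 = 0.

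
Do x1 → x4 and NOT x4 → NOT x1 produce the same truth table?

Yes, Contrapositive is always equivalent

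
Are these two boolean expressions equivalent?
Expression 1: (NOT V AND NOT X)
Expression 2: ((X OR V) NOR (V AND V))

Yes, they are equivalent — the two output columns agree on all 4 assignments:
V | X | Expression 1 | Expression 2
-----------------------------------
0 | 0 | 1 | 1
0 | 1 | 0 | 0
1 | 0 | 0 | 0
1 | 1 | 0 | 0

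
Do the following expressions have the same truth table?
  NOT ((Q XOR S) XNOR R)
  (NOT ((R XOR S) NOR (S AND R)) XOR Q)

No. Counterexample: with R=1, Q=0, S=1, Expression 1 = 0 but Expression 2 = 1.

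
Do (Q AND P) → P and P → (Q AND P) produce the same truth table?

No, Converse is not equivalent to original (counterexample: Q=0, P=1, R=0)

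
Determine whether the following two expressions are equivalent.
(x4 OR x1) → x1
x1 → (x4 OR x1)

No, Converse is not equivalent to original (counterexample: x4=1, x1=0)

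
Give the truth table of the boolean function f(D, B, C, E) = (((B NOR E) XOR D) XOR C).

D | B | C | E | Output
----------------------
0 | 0 | 0 | 0 | 1
0 | 0 | 0 | 1 | 0
0 | 0 | 1 | 0 | 0
0 | 0 | 1 | 1 | 1
0 | 1 | 0 | 0 | 0
0 | 1 | 0 | 1 | 0
0 | 1 | 1 | 0 | 1
0 | 1 | 1 | 1 | 1
1 | 0 | 0 | 0 | 0
1 | 0 | 0 | 1 | 1
1 | 0 | 1 | 0 | 1
1 | 0 | 1 | 1 | 0
1 | 1 | 0 | 0 | 1
1 | 1 | 0 | 1 | 1
1 | 1 | 1 | 0 | 0
1 | 1 | 1 | 1 | 0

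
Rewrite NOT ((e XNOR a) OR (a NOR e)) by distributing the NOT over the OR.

NOT (e XNOR a) AND NOT (a NOR e)
De Morgan's: NOT(OR of terms) = AND of negations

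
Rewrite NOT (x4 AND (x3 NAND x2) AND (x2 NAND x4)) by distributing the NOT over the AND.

NOT x4 OR NOT (x3 NAND x2) OR NOT (x2 NAND x4)
De Morgan's: NOT(AND of terms) = OR of negations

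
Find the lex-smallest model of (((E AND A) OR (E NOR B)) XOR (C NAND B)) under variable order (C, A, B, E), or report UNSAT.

C=0, A=0, B=0, E=1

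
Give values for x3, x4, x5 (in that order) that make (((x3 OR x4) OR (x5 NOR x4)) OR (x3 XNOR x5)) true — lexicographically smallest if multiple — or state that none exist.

x3=0, x4=0, x5=0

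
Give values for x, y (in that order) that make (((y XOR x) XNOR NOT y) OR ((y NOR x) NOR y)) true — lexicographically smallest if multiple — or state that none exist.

x=1, y=0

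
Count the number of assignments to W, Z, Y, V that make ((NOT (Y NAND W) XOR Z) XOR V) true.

Satisfying assignments: (0,0,0,1), (0,0,1,1), (0,1,0,0), (0,1,1,0), (1,0,0,1), (1,0,1,0), (1,1,0,0), (1,1,1,1)
Count: 8 out of 16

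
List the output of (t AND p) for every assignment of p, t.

p | t | Output
--------------
0 | 0 | 0
0 | 1 | 0
1 | 0 | 0
1 | 1 | 1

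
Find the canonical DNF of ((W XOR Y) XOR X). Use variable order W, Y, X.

(NOT W AND NOT Y AND X) OR (NOT W AND Y AND NOT X) OR (W AND NOT Y AND NOT X) OR (W AND Y AND X)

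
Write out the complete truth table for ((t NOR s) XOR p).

s | p | t | Output
------------------
0 | 0 | 0 | 1
0 | 0 | 1 | 0
0 | 1 | 0 | 0
0 | 1 | 1 | 1
1 | 0 | 0 | 0
1 | 0 | 1 | 0
1 | 1 | 0 | 1
1 | 1 | 1 | 1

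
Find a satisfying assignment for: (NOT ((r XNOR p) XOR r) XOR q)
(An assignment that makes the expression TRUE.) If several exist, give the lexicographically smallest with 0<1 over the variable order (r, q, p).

r=0, q=0, p=1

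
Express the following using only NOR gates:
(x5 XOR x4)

((((x5 NOR x4) NOR (x5 NOR x4)) NOR ((x5 NOR x4) NOR (x5 NOR x4))) NOR ((((x5 NOR x5) NOR (x4 NOR x4)) NOR ((x5 NOR x5) NOR (x4 NOR x4))) NOR (((x5 NOR x5) NOR (x4 NOR x4)) NOR ((x5 NOR x5) NOR (x4 NOR x4)))))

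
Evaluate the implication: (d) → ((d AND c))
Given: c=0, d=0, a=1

Antecedent (d) = 0; consequent ((d AND c)) = 0.
0 → 0 = 1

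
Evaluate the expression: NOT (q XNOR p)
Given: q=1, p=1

Substituting: NOT (1 XNOR 1)
= 0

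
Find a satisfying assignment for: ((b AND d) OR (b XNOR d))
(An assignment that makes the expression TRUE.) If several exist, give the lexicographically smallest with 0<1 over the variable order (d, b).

d=0, b=0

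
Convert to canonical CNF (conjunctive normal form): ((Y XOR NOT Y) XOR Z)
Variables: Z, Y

(NOT Z OR Y) AND (NOT Z OR NOT Y)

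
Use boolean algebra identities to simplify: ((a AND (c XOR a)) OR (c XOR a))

By absorption (E OR (E AND v) = E):
= (c XOR a)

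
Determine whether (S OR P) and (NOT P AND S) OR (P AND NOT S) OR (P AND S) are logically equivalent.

Yes, they are equivalent — the two output columns agree on all 4 assignments:
P | S | Expression 1 | Expression 2
-----------------------------------
0 | 0 | 0 | 0
0 | 1 | 1 | 1
1 | 0 | 1 | 1
1 | 1 | 1 | 1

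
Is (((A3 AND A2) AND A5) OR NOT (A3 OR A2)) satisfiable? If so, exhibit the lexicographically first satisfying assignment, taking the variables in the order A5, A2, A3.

A5=0, A2=0, A3=0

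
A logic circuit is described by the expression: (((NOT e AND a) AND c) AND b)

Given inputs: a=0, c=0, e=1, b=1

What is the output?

Substituting: (((NOT 1 AND 0) AND 0) AND 1)
= 0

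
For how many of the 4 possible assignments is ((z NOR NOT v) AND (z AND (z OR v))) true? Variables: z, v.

No assignment satisfies the expression.
Count: 0 out of 4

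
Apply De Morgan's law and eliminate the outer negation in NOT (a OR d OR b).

NOT a AND NOT d AND NOT b
De Morgan's: NOT(OR of terms) = AND of negations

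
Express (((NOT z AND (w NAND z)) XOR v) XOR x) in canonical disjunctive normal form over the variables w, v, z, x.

(NOT w AND NOT v AND NOT z AND NOT x) OR (NOT w AND NOT v AND z AND x) OR (NOT w AND v AND NOT z AND x) OR (NOT w AND v AND z AND NOT x) OR (w AND NOT v AND NOT z AND NOT x) OR (w AND NOT v AND z AND x) OR (w AND v AND NOT z AND x) OR (w AND v AND z AND NOT x)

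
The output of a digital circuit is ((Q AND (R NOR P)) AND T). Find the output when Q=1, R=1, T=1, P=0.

Substituting: ((1 AND (1 NOR 0)) AND 1)
= 0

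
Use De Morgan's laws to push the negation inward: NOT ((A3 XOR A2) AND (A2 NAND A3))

NOT (A3 XOR A2) OR NOT (A2 NAND A3)
De Morgan's: NOT(AND of terms) = OR of negations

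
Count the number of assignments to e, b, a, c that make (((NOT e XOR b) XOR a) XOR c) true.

Satisfying assignments: (0,0,0,0), (0,0,1,1), (0,1,0,1), (0,1,1,0), (1,0,0,1), (1,0,1,0), (1,1,0,0), (1,1,1,1)
Count: 8 out of 16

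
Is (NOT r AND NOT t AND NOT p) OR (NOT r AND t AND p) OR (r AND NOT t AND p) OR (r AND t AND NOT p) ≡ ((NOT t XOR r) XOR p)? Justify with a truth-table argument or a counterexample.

Yes, they are equivalent — the two output columns agree on all 8 assignments:
r | t | p | Expression 1 | Expression 2
---------------------------------------
0 | 0 | 0 | 1 | 1
0 | 0 | 1 | 0 | 0
0 | 1 | 0 | 0 | 0
0 | 1 | 1 | 1 | 1
1 | 0 | 0 | 0 | 0
1 | 0 | 1 | 1 | 1
1 | 1 | 0 | 1 | 1
1 | 1 | 1 | 0 | 0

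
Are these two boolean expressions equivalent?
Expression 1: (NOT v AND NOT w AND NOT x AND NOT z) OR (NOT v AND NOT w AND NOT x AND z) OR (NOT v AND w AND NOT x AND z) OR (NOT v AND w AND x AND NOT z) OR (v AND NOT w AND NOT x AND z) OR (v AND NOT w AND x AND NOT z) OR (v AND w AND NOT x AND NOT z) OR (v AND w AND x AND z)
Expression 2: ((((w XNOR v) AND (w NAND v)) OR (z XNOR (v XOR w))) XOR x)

Yes, they are equivalent — the two output columns agree on all 16 assignments:
v | w | x | z | Expression 1 | Expression 2
-------------------------------------------
0 | 0 | 0 | 0 | 1 | 1
0 | 0 | 0 | 1 | 1 | 1
0 | 0 | 1 | 0 | 0 | 0
0 | 0 | 1 | 1 | 0 | 0
0 | 1 | 0 | 0 | 0 | 0
0 | 1 | 0 | 1 | 1 | 1
0 | 1 | 1 | 0 | 1 | 1
0 | 1 | 1 | 1 | 0 | 0
1 | 0 | 0 | 0 | 0 | 0
1 | 0 | 0 | 1 | 1 | 1
1 | 0 | 1 | 0 | 1 | 1
1 | 0 | 1 | 1 | 0 | 0
1 | 1 | 0 | 0 | 1 | 1
1 | 1 | 0 | 1 | 0 | 0
1 | 1 | 1 | 0 | 0 | 0
1 | 1 | 1 | 1 | 1 | 1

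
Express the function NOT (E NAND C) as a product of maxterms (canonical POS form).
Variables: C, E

ΠM(0, 1, 2) = (C OR E) AND (C OR NOT E) AND (NOT C OR E)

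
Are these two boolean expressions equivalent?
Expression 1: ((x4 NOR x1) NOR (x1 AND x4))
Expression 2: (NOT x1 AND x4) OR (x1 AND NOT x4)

Yes, they are equivalent — the two output columns agree on all 4 assignments:
x1 | x4 | Expression 1 | Expression 2
-------------------------------------
0 | 0 | 0 | 0
0 | 1 | 1 | 1
1 | 0 | 1 | 1
1 | 1 | 0 | 0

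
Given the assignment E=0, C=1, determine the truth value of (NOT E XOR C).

Substituting: (NOT 0 XOR 1)
= 0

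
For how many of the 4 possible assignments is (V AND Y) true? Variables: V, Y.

Satisfying assignments: (1,1)
Count: 1 out of 4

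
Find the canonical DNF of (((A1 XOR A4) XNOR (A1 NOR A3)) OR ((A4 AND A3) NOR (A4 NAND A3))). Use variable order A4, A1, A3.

(NOT A4 AND NOT A1 AND A3) OR (A4 AND NOT A1 AND NOT A3) OR (A4 AND A1 AND NOT A3) OR (A4 AND A1 AND A3)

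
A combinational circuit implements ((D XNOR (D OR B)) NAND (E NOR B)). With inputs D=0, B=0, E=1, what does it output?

Substituting: ((0 XNOR (0 OR 0)) NAND (1 NOR 0))
= 1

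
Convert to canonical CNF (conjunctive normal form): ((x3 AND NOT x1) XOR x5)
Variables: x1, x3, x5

(x1 OR x3 OR x5) AND (x1 OR NOT x3 OR NOT x5) AND (NOT x1 OR x3 OR x5) AND (NOT x1 OR NOT x3 OR x5)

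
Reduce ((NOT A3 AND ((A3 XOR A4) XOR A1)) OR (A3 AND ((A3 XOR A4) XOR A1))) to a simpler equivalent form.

By distribution ((E AND v) OR (E AND NOT v) = E):
= ((A3 XOR A4) XOR A1)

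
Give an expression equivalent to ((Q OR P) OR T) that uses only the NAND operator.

((((Q NAND Q) NAND (P NAND P)) NAND ((Q NAND Q) NAND (P NAND P))) NAND (T NAND T))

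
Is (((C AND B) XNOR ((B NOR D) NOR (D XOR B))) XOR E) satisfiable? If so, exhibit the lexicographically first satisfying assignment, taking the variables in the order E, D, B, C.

E=0, D=0, B=0, C=0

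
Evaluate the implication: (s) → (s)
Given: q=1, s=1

Antecedent (s) = 1; consequent (s) = 1.
1 → 1 = 1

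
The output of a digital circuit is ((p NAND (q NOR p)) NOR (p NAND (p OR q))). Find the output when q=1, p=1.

Substituting: ((1 NAND (1 NOR 1)) NOR (1 NAND (1 OR 1)))
= 0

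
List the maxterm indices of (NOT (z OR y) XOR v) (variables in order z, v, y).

ΠM(1, 2, 4, 5) = (z OR v OR NOT y) AND (z OR NOT v OR y) AND (NOT z OR v OR y) AND (NOT z OR v OR NOT y)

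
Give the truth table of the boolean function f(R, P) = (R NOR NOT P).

R | P | Output
--------------
0 | 0 | 0
0 | 1 | 1
1 | 0 | 0
1 | 1 | 0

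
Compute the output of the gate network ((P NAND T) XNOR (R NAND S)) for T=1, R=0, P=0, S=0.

Substituting: ((0 NAND 1) XNOR (0 NAND 0))
= 1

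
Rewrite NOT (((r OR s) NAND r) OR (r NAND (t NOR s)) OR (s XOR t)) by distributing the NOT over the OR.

NOT ((r OR s) NAND r) AND NOT (r NAND (t NOR s)) AND NOT (s XOR t)
De Morgan's: NOT(OR of terms) = AND of negations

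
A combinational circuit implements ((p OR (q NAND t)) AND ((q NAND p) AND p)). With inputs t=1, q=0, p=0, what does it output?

Substituting: ((0 OR (0 NAND 1)) AND ((0 NAND 0) AND 0))
= 0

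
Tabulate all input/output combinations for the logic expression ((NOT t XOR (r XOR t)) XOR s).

r | s | t | Output
------------------
0 | 0 | 0 | 1
0 | 0 | 1 | 1
0 | 1 | 0 | 0
0 | 1 | 1 | 0
1 | 0 | 0 | 0
1 | 0 | 1 | 0
1 | 1 | 0 | 1
1 | 1 | 1 | 1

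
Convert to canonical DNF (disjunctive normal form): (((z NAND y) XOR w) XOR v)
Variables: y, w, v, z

(NOT y AND NOT w AND NOT v AND NOT z) OR (NOT y AND NOT w AND NOT v AND z) OR (NOT y AND w AND v AND NOT z) OR (NOT y AND w AND v AND z) OR (y AND NOT w AND NOT v AND NOT z) OR (y AND NOT w AND v AND z) OR (y AND w AND NOT v AND z) OR (y AND w AND v AND NOT z)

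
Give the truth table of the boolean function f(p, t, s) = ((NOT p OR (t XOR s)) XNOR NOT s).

p | t | s | Output
------------------
0 | 0 | 0 | 1
0 | 0 | 1 | 0
0 | 1 | 0 | 1
0 | 1 | 1 | 0
1 | 0 | 0 | 0
1 | 0 | 1 | 0
1 | 1 | 0 | 1
1 | 1 | 1 | 1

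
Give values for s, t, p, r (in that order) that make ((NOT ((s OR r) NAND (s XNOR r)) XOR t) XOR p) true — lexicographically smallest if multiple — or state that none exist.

s=0, t=0, p=1, r=0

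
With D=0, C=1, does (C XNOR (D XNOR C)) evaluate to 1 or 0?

Substituting: (1 XNOR (0 XNOR 1))
= 0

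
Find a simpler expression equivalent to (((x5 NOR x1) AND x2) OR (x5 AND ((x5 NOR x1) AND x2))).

By absorption (E OR (E AND v) = E):
= ((x5 NOR x1) AND x2)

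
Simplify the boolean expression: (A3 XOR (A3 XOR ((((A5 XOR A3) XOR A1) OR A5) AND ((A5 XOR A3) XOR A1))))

By XOR self-cancellation ((E XOR v) XOR v = E) then absorption (E AND (E OR v) = E):
= ((A5 XOR A3) XOR A1)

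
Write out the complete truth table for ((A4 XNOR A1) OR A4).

A1 | A4 | Output
----------------
0 | 0 | 1
0 | 1 | 1
1 | 0 | 0
1 | 1 | 1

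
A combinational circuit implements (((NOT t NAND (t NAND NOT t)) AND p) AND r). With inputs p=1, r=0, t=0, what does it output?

Substituting: (((NOT 0 NAND (0 NAND NOT 0)) AND 1) AND 0)
= 0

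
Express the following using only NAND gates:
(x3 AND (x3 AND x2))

((x3 NAND ((x3 NAND x2) NAND (x3 NAND x2))) NAND (x3 NAND ((x3 NAND x2) NAND (x3 NAND x2))))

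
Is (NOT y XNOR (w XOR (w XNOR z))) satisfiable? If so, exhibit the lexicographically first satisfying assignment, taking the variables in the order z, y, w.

z=0, y=0, w=0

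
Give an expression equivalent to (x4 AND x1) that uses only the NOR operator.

((x4 NOR x4) NOR (x1 NOR x1))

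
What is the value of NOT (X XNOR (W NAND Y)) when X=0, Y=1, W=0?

Substituting: NOT (0 XNOR (0 NAND 1))
= 1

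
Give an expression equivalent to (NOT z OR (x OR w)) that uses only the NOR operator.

(((z NOR z) NOR ((x NOR w) NOR (x NOR w))) NOR ((z NOR z) NOR ((x NOR w) NOR (x NOR w))))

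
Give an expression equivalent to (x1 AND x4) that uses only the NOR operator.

((x1 NOR x1) NOR (x4 NOR x4))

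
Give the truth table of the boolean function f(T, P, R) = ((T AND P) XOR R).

T | P | R | Output
------------------
0 | 0 | 0 | 0
0 | 0 | 1 | 1
0 | 1 | 0 | 0
0 | 1 | 1 | 1
1 | 0 | 0 | 0
1 | 0 | 1 | 1
1 | 1 | 0 | 1
1 | 1 | 1 | 0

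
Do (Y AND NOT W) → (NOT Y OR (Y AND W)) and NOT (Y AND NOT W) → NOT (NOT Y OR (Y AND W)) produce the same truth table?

No, Inverse is not equivalent to original (counterexample: W=0, Y=0)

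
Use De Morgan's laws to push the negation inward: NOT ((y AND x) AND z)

NOT (y AND x) OR NOT z
De Morgan's: NOT(AND of terms) = OR of negations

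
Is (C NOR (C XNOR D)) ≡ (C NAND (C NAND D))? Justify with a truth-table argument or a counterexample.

No. Counterexample: with D=0, C=0, Expression 1 = 0 but Expression 2 = 1.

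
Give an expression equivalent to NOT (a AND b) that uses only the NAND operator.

(((a NAND b) NAND (a NAND b)) NAND ((a NAND b) NAND (a NAND b)))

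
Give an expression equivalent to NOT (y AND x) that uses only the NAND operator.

(((y NAND x) NAND (y NAND x)) NAND ((y NAND x) NAND (y NAND x)))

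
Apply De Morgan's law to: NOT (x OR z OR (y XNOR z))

NOT x AND NOT z AND NOT (y XNOR z)
De Morgan's: NOT(OR of terms) = AND of negations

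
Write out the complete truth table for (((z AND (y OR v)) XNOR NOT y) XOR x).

v | y | z | x | Output
----------------------
0 | 0 | 0 | 0 | 0
0 | 0 | 0 | 1 | 1
0 | 0 | 1 | 0 | 0
0 | 0 | 1 | 1 | 1
0 | 1 | 0 | 0 | 1
0 | 1 | 0 | 1 | 0
0 | 1 | 1 | 0 | 0
0 | 1 | 1 | 1 | 1
1 | 0 | 0 | 0 | 0
1 | 0 | 0 | 1 | 1
1 | 0 | 1 | 0 | 1
1 | 0 | 1 | 1 | 0
1 | 1 | 0 | 0 | 1
1 | 1 | 0 | 1 | 0
1 | 1 | 1 | 0 | 0
1 | 1 | 1 | 1 | 1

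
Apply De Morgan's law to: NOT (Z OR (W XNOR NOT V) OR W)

NOT Z AND NOT (W XNOR NOT V) AND NOT W
De Morgan's: NOT(OR of terms) = AND of negations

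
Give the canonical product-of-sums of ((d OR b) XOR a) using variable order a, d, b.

ΠM(0, 5, 6, 7) = (a OR d OR b) AND (NOT a OR d OR NOT b) AND (NOT a OR NOT d OR b) AND (NOT a OR NOT d OR NOT b)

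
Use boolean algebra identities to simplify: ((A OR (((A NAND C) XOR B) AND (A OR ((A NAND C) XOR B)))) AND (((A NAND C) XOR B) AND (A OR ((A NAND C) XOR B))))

By absorption (E AND (E OR v) = E) then absorption (E AND (E OR v) = E):
= ((A NAND C) XOR B)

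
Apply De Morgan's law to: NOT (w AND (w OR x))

NOT w OR NOT (w OR x)
De Morgan's: NOT(AND of terms) = OR of negations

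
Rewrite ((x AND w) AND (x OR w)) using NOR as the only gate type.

((((x NOR x) NOR (w NOR w)) NOR ((x NOR x) NOR (w NOR w))) NOR (((x NOR w) NOR (x NOR w)) NOR ((x NOR w) NOR (x NOR w))))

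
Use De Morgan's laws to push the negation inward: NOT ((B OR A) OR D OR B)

NOT (B OR A) AND NOT D AND NOT B
De Morgan's: NOT(OR of terms) = AND of negations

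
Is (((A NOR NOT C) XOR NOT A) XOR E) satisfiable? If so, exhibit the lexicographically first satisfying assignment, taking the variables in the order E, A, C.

E=0, A=0, C=0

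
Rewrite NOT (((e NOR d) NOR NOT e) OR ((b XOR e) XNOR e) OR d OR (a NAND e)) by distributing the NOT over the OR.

NOT ((e NOR d) NOR NOT e) AND NOT ((b XOR e) XNOR e) AND NOT d AND NOT (a NAND e)
De Morgan's: NOT(OR of terms) = AND of negations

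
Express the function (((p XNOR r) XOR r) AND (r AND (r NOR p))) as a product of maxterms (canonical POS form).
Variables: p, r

ΠM(0, 1, 2, 3) = (p OR r) AND (p OR NOT r) AND (NOT p OR r) AND (NOT p OR NOT r)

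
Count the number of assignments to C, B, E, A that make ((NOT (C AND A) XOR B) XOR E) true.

Satisfying assignments: (0,0,0,0), (0,0,0,1), (0,1,1,0), (0,1,1,1), (1,0,0,0), (1,0,1,1), (1,1,0,1), (1,1,1,0)
Count: 8 out of 16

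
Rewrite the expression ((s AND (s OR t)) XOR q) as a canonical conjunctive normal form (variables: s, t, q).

(s OR t OR q) AND (s OR NOT t OR q) AND (NOT s OR t OR NOT q) AND (NOT s OR NOT t OR NOT q)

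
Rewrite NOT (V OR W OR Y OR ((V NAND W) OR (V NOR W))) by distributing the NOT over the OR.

NOT V AND NOT W AND NOT Y AND NOT ((V NAND W) OR (V NOR W))
De Morgan's: NOT(OR of terms) = AND of negations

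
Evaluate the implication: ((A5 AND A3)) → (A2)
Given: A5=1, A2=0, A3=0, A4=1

Antecedent ((A5 AND A3)) = 0; consequent (A2) = 0.
0 → 0 = 1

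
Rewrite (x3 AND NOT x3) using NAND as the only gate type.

((x3 NAND (x3 NAND x3)) NAND (x3 NAND (x3 NAND x3)))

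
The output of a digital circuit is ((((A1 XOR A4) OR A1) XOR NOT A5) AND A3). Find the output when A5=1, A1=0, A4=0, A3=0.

Substituting: ((((0 XOR 0) OR 0) XOR NOT 1) AND 0)
= 0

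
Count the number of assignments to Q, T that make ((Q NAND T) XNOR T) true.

Satisfying assignments: (0,1)
Count: 1 out of 4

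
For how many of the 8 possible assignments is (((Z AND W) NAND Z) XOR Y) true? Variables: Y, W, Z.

Satisfying assignments: (0,0,0), (0,0,1), (0,1,0), (1,1,1)
Count: 4 out of 8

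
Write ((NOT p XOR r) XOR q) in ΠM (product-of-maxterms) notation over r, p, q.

ΠM(1, 2, 4, 7) = (r OR p OR NOT q) AND (r OR NOT p OR q) AND (NOT r OR p OR q) AND (NOT r OR NOT p OR NOT q)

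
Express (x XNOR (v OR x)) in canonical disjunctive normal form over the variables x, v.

(NOT x AND NOT v) OR (x AND NOT v) OR (x AND v)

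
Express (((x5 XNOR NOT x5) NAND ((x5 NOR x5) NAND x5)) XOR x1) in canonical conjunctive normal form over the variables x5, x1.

(x5 OR NOT x1) AND (NOT x5 OR NOT x1)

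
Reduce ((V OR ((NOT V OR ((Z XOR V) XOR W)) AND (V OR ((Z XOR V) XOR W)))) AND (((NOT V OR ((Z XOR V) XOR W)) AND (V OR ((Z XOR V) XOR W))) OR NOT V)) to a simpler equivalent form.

By distribution ((E OR v) AND (E OR NOT v) = E) then distribution ((E OR v) AND (E OR NOT v) = E):
= ((Z XOR V) XOR W)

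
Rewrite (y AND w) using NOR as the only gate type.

((y NOR y) NOR (w NOR w))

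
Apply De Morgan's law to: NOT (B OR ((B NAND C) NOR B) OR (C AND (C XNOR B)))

NOT B AND NOT ((B NAND C) NOR B) AND NOT (C AND (C XNOR B))
De Morgan's: NOT(OR of terms) = AND of negations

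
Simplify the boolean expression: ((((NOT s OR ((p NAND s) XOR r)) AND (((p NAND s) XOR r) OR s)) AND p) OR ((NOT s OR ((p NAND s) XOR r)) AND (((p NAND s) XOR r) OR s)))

By absorption (E OR (E AND v) = E) then distribution ((E OR v) AND (E OR NOT v) = E):
= ((p NAND s) XOR r)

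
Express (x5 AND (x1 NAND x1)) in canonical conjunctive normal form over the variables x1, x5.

(x1 OR x5) AND (NOT x1 OR x5) AND (NOT x1 OR NOT x5)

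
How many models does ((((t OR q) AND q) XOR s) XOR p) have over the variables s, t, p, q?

Satisfying assignments: (0,0,0,1), (0,0,1,0), (0,1,0,1), (0,1,1,0), (1,0,0,0), (1,0,1,1), (1,1,0,0), (1,1,1,1)
Count: 8 out of 16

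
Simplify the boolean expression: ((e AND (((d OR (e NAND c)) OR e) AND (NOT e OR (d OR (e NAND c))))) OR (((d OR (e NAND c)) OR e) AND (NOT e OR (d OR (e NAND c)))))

By absorption (E OR (E AND v) = E) then distribution ((E OR v) AND (E OR NOT v) = E):
= (d OR (e NAND c))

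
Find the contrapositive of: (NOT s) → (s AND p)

Contrapositive: NOT (s AND p) → s
Note: A statement and its contrapositive are logically equivalent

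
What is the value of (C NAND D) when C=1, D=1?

Substituting: (1 NAND 1)
= 0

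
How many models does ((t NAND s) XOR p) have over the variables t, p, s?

Satisfying assignments: (0,0,0), (0,0,1), (1,0,0), (1,1,1)
Count: 4 out of 8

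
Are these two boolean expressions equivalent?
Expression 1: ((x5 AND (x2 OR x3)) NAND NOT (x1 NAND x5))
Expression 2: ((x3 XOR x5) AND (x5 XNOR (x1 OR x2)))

No. Counterexample: with x3=0, x2=0, x1=0, x5=0, Expression 1 = 1 but Expression 2 = 0.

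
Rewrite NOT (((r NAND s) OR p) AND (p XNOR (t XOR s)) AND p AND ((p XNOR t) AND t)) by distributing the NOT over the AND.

NOT ((r NAND s) OR p) OR NOT (p XNOR (t XOR s)) OR NOT p OR NOT ((p XNOR t) AND t)
De Morgan's: NOT(AND of terms) = OR of negations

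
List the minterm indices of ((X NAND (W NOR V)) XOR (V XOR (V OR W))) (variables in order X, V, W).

Σm(0, 2, 3, 6, 7) = (NOT X AND NOT V AND NOT W) OR (NOT X AND V AND NOT W) OR (NOT X AND V AND W) OR (X AND V AND NOT W) OR (X AND V AND W)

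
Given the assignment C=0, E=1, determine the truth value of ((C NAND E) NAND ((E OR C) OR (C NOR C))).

Substituting: ((0 NAND 1) NAND ((1 OR 0) OR (0 NOR 0)))
= 0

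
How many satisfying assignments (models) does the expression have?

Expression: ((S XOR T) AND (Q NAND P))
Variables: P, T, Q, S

Satisfying assignments: (0,0,0,1), (0,0,1,1), (0,1,0,0), (0,1,1,0), (1,0,0,1), (1,1,0,0)
Count: 6 out of 16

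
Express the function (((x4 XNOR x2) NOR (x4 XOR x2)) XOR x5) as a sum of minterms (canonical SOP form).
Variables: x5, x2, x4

Σm(4, 5, 6, 7) = (x5 AND NOT x2 AND NOT x4) OR (x5 AND NOT x2 AND x4) OR (x5 AND x2 AND NOT x4) OR (x5 AND x2 AND x4)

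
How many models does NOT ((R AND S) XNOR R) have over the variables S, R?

Satisfying assignments: (0,1)
Count: 1 out of 4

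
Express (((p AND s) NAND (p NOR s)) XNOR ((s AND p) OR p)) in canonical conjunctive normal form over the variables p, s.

(p OR s) AND (p OR NOT s)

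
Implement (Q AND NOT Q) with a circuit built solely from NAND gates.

((Q NAND (Q NAND Q)) NAND (Q NAND (Q NAND Q)))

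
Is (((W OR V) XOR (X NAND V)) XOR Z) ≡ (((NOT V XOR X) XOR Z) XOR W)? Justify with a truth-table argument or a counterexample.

No. Counterexample: with X=0, V=1, Z=0, W=1, Expression 1 = 0 but Expression 2 = 1.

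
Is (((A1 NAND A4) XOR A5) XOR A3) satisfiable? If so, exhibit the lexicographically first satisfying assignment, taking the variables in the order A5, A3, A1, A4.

A5=0, A3=0, A1=0, A4=0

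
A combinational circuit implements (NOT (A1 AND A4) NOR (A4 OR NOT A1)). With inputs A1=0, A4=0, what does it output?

Substituting: (NOT (0 AND 0) NOR (0 OR NOT 0))
= 0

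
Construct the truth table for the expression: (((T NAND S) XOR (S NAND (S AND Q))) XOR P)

P | S | T | Q | Output
----------------------
0 | 0 | 0 | 0 | 0
0 | 0 | 0 | 1 | 0
0 | 0 | 1 | 0 | 0
0 | 0 | 1 | 1 | 0
0 | 1 | 0 | 0 | 0
0 | 1 | 0 | 1 | 1
0 | 1 | 1 | 0 | 1
0 | 1 | 1 | 1 | 0
1 | 0 | 0 | 0 | 1
1 | 0 | 0 | 1 | 1
1 | 0 | 1 | 0 | 1
1 | 0 | 1 | 1 | 1
1 | 1 | 0 | 0 | 1
1 | 1 | 0 | 1 | 0
1 | 1 | 1 | 0 | 0
1 | 1 | 1 | 1 | 1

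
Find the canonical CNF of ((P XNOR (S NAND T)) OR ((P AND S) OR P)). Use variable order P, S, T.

(P OR S OR T) AND (P OR S OR NOT T) AND (P OR NOT S OR T)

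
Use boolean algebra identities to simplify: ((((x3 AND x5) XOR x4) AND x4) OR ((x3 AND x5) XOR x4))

By absorption (E OR (E AND v) = E):
= ((x3 AND x5) XOR x4)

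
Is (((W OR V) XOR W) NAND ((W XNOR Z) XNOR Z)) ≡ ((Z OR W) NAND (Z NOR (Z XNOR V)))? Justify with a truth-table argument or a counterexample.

No. Counterexample: with W=1, Z=0, V=1, Expression 1 = 1 but Expression 2 = 0.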